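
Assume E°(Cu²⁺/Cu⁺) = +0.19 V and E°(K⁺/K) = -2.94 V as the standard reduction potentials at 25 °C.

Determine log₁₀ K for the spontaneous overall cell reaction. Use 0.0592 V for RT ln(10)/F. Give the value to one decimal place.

Cathode: Cu²⁺/Cu⁺; anode: K⁺/K. E°cell = +3.13 V, n = 1.
log K = nE°cell / 0.0592 = (1)(+3.13) / 0.0592 = 52.9.

52.9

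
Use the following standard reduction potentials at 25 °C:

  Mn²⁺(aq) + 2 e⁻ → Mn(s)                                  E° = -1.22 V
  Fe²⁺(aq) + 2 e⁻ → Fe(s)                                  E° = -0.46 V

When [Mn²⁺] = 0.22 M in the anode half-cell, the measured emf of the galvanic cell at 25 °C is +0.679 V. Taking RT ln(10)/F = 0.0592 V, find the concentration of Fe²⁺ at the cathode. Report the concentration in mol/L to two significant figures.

Fe²⁺/Fe is the cathode, Mn²⁺/Mn the anode: E°cell = +0.76 V, n = 2.
Overall reaction: Fe²⁺(aq) + Mn(s) → Fe(s) + Mn²⁺(aq); Q = [Mn²⁺]^1/[Fe²⁺]^1.
From E = E° − (0.0592/n) log Q: log Q = (E° − E)·n/0.0592 = (+0.76 − (+0.679))·2/0.0592 = 2.7365.
So 1·log[Fe²⁺] = 1·log(0.22) − log Q = -0.6576 − (2.7365) = -3.3941; [Fe²⁺] = 10^(-3.3941) ≈ 0.00040 M.

0.00040 M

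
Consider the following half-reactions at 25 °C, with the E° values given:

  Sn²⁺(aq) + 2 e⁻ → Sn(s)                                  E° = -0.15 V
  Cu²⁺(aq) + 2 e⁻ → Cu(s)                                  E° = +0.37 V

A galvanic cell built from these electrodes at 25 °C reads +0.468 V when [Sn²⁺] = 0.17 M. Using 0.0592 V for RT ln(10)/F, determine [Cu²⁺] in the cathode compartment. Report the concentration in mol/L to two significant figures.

0.0030 M

Cu²⁺/Cu is the cathode, Sn²⁺/Sn the anode: E°cell = +0.52 V, n = 2.
Overall reaction: Cu²⁺(aq) + Sn(s) → Cu(s) + Sn²⁺(aq); Q = [Sn²⁺]^1/[Cu²⁺]^1.
From E = E° − (0.0592/n) log Q: log Q = (E° − E)·n/0.0592 = (+0.52 − (+0.468))·2/0.0592 = 1.7568.
So 1·log[Cu²⁺] = 1·log(0.17) − log Q = -0.7696 − (1.7568) = -2.5264; [Cu²⁺] = 10^(-2.5264) ≈ 0.0030 M.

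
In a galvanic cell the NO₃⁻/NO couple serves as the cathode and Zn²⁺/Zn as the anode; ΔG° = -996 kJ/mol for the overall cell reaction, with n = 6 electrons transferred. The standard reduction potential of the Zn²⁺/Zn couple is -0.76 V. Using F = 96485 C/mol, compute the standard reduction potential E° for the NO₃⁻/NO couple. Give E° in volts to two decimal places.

E°cell = −ΔG°/(nF) = −(-996×10³)/((6)(96485)) = +1.720 V.
Since NO₃⁻/NO is the cathode and Zn²⁺/Zn the anode, E°cell = E°(NO₃⁻/NO) − E°(Zn²⁺/Zn).
So E°(NO₃⁻/NO) = E°cell + E°(Zn²⁺/Zn) = +1.720 + (-0.76) = +0.96 V.

+0.96 V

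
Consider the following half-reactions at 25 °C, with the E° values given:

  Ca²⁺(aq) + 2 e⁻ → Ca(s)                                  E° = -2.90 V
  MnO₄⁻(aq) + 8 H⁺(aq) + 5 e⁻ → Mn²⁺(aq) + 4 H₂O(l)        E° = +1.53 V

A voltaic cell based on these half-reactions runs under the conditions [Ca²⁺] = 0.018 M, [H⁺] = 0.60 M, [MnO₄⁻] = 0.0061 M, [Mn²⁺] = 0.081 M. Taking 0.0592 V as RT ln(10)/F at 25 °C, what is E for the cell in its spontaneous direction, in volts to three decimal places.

MnO₄⁻/Mn²⁺ is the cathode (higher E°), Ca²⁺/Ca the anode: E°cell = +1.53 − (-2.90) = +4.43 V, n = 10.
Overall: 2 MnO₄⁻(aq) + 16 H⁺(aq) + 5 Ca(s) → 2 Mn²⁺(aq) + 8 H₂O(l) + 5 Ca²⁺(aq)
Q = [Mn²⁺]^2·[Ca²⁺]^5 / ([MnO₄⁻]^2·[H⁺]^16); log Q = -2.928.
E = E° − (0.0592/n) log Q = +4.43 − (0.0592/10)(-2.928) = +4.447 V.

+4.447 V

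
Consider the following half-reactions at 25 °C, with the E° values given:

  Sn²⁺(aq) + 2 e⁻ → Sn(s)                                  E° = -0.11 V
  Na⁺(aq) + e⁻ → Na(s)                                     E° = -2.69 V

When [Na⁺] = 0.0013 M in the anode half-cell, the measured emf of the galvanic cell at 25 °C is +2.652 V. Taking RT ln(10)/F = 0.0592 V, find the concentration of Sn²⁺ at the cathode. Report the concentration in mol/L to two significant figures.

0.00046 M

Sn²⁺/Sn is the cathode, Na⁺/Na the anode: E°cell = +2.58 V, n = 2.
Overall reaction: Sn²⁺(aq) + 2 Na(s) → Sn(s) + 2 Na⁺(aq); Q = [Na⁺]^2/[Sn²⁺]^1.
From E = E° − (0.0592/n) log Q: log Q = (E° − E)·n/0.0592 = (+2.58 − (+2.652))·2/0.0592 = -2.4324.
So 1·log[Sn²⁺] = 2·log(0.0013) − log Q = -5.7721 − (-2.4324) = -3.3397; [Sn²⁺] = 10^(-3.3397) ≈ 0.00046 M.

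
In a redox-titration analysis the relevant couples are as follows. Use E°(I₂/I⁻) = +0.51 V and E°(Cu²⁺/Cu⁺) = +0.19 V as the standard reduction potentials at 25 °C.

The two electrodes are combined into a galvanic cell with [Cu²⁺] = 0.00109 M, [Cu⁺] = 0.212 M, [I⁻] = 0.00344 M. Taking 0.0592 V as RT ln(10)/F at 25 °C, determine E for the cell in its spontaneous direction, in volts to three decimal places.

+0.601 V

I₂/I⁻ is the cathode (higher E°), Cu²⁺/Cu⁺ the anode: E°cell = +0.51 − (+0.19) = +0.32 V, n = 2.
Overall: I₂(s) + 2 Cu⁺(aq) → 2 I⁻(aq) + 2 Cu²⁺(aq)
Q = [I⁻]^2·[Cu²⁺]^2 / ([Cu⁺]^2); log Q = -9.505.
E = E° − (0.0592/n) log Q = +0.32 − (0.0592/2)(-9.505) = +0.601 V.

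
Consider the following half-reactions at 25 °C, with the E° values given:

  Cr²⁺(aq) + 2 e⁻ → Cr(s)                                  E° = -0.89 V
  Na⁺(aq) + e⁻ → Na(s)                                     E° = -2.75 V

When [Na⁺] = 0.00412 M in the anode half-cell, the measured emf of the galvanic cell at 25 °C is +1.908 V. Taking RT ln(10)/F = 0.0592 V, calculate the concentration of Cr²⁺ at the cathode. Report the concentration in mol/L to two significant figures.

0.00071 M

Cr²⁺/Cr is the cathode, Na⁺/Na the anode: E°cell = +1.86 V, n = 2.
Overall reaction: Cr²⁺(aq) + 2 Na(s) → Cr(s) + 2 Na⁺(aq); Q = [Na⁺]^2/[Cr²⁺]^1.
From E = E° − (0.0592/n) log Q: log Q = (E° − E)·n/0.0592 = (+1.86 − (+1.908))·2/0.0592 = -1.6216.
So 1·log[Cr²⁺] = 2·log(0.00412) − log Q = -4.7702 − (-1.6216) = -3.1486; [Cr²⁺] = 10^(-3.1486) ≈ 0.00071 M.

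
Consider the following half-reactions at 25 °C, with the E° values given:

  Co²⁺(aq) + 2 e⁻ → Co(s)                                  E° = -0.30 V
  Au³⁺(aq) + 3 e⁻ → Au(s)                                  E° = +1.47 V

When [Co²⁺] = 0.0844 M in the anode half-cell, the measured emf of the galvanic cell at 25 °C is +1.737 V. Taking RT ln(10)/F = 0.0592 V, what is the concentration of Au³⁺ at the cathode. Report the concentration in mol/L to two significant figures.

0.00052 M

Au³⁺/Au is the cathode, Co²⁺/Co the anode: E°cell = +1.77 V, n = 6.
Overall reaction: 2 Au³⁺(aq) + 3 Co(s) → 2 Au(s) + 3 Co²⁺(aq); Q = [Co²⁺]^3/[Au³⁺]^2.
From E = E° − (0.0592/n) log Q: log Q = (E° − E)·n/0.0592 = (+1.77 − (+1.737))·6/0.0592 = 3.3446.
So 2·log[Au³⁺] = 3·log(0.0844) − log Q = -3.2210 − (3.3446) = -6.5656; log[Au³⁺] = -6.5656 / 2 = -3.2828; [Au³⁺] = 10^(-3.2828) ≈ 0.00052 M.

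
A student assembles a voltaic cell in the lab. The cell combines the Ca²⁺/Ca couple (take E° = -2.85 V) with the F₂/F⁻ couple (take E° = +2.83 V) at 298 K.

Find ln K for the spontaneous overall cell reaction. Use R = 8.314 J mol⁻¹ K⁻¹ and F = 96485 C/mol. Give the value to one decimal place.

Cathode: F₂/F⁻; anode: Ca²⁺/Ca. E°cell = (+2.83) − (-2.85) = +5.68 V, with n = 2.
ΔG° = −nFE° = −RT ln K, so ln K = nFE°/(RT) = (2)(96485)(+5.68) / ((8.314)(298)) = 442.397.

442.4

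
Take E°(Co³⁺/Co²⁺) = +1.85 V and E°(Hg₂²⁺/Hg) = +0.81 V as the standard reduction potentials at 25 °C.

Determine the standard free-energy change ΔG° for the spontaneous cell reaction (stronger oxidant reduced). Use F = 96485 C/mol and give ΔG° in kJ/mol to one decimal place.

-200.7 kJ/mol

Co³⁺/Co²⁺ (E° = +1.85 V) is the cathode; Hg₂²⁺/Hg (E° = +0.81 V) is the anode, so E°cell = +1.04 V.
Balancing electrons gives n = 2 (lcm of 1 and 2).
ΔG° = −nFE° = −(2)(96485)(+1.04) = -200,689 J = -200.7 kJ/mol.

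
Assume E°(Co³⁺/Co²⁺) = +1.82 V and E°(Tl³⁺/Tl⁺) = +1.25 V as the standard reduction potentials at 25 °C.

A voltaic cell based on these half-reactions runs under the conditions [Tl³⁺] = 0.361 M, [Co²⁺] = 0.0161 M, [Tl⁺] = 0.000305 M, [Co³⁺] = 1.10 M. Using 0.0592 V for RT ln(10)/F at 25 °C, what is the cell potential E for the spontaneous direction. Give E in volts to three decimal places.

Co³⁺/Co²⁺ is the cathode (higher E°), Tl³⁺/Tl⁺ the anode: E°cell = +1.82 − (+1.25) = +0.57 V, n = 2.
Overall: 2 Co³⁺(aq) + Tl⁺(aq) → 2 Co²⁺(aq) + Tl³⁺(aq)
Q = [Co²⁺]^2·[Tl³⁺] / ([Co³⁺]^2·[Tl⁺]); log Q = -0.596.
E = E° − (0.0592/n) log Q = +0.57 − (0.0592/2)(-0.596) = +0.588 V.

+0.588 V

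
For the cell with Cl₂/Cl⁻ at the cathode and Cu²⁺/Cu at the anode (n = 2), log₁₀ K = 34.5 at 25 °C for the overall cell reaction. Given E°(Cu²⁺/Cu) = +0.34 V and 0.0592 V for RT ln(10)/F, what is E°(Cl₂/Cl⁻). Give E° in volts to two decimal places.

+1.36 V

E°cell = (0.0592/n)·log K = (0.0592/2)(34.5) = +1.021 V.
Since Cl₂/Cl⁻ is the cathode and Cu²⁺/Cu the anode, E°cell = E°(Cl₂/Cl⁻) − E°(Cu²⁺/Cu).
So E°(Cl₂/Cl⁻) = E°cell + E°(Cu²⁺/Cu) = +1.021 + (+0.34) = +1.36 V.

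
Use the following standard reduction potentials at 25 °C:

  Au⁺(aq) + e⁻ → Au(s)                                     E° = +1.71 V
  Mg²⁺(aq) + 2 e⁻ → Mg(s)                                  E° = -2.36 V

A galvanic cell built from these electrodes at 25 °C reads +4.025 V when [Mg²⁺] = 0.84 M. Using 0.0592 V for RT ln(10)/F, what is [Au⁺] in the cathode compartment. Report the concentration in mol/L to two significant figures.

Au⁺/Au is the cathode, Mg²⁺/Mg the anode: E°cell = +4.07 V, n = 2.
Overall reaction: 2 Au⁺(aq) + Mg(s) → 2 Au(s) + Mg²⁺(aq); Q = [Mg²⁺]^1/[Au⁺]^2.
From E = E° − (0.0592/n) log Q: log Q = (E° − E)·n/0.0592 = (+4.07 − (+4.025))·2/0.0592 = 1.5203.
So 2·log[Au⁺] = 1·log(0.84) − log Q = -0.0757 − (1.5203) = -1.5960; log[Au⁺] = -1.5960 / 2 = -0.7980; [Au⁺] = 10^(-0.7980) ≈ 0.16 M.

0.16 M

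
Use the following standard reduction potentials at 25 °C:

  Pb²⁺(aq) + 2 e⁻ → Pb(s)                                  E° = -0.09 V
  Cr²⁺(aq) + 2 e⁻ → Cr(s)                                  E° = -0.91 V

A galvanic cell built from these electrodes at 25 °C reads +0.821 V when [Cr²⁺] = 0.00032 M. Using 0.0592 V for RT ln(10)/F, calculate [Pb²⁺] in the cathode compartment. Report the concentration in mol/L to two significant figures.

0.00035 M

Pb²⁺/Pb is the cathode, Cr²⁺/Cr the anode: E°cell = +0.82 V, n = 2.
Overall reaction: Pb²⁺(aq) + Cr(s) → Pb(s) + Cr²⁺(aq); Q = [Cr²⁺]^1/[Pb²⁺]^1.
From E = E° − (0.0592/n) log Q: log Q = (E° − E)·n/0.0592 = (+0.82 − (+0.821))·2/0.0592 = -0.0338.
So 1·log[Pb²⁺] = 1·log(0.00032) − log Q = -3.4949 − (-0.0338) = -3.4611; [Pb²⁺] = 10^(-3.4611) ≈ 0.00035 M.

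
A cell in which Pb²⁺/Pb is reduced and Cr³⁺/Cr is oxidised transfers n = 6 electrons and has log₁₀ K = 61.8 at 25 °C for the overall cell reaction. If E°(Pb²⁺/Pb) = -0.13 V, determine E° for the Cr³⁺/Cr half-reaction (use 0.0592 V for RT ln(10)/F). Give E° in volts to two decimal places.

-0.74 V

E°cell = (0.0592/n)·log K = (0.0592/6)(61.8) = +0.610 V.
Since Pb²⁺/Pb is the cathode and Cr³⁺/Cr the anode, E°cell = E°(Pb²⁺/Pb) − E°(Cr³⁺/Cr).
So E°(Cr³⁺/Cr) = E°(Pb²⁺/Pb) − E°cell = (-0.13) − (+0.610) = -0.74 V.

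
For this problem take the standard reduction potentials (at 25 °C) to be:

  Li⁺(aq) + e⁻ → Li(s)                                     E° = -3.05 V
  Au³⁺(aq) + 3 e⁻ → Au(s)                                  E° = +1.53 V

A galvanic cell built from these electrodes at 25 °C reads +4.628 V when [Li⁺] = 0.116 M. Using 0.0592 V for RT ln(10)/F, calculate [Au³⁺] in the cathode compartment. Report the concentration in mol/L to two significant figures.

0.42 M

Au³⁺/Au is the cathode, Li⁺/Li the anode: E°cell = +4.58 V, n = 3.
Overall reaction: Au³⁺(aq) + 3 Li(s) → Au(s) + 3 Li⁺(aq); Q = [Li⁺]^3/[Au³⁺]^1.
From E = E° − (0.0592/n) log Q: log Q = (E° − E)·n/0.0592 = (+4.58 − (+4.628))·3/0.0592 = -2.4324.
So 1·log[Au³⁺] = 3·log(0.116) − log Q = -2.8066 − (-2.4324) = -0.3742; [Au³⁺] = 10^(-0.3742) ≈ 0.42 M.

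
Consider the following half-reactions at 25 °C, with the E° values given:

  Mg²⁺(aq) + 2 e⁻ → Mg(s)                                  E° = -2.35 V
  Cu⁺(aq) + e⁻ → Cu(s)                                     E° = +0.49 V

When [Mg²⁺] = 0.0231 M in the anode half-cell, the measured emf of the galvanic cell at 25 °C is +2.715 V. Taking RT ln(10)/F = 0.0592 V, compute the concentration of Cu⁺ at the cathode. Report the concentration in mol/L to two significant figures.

0.0012 M

Cu⁺/Cu is the cathode, Mg²⁺/Mg the anode: E°cell = +2.84 V, n = 2.
Overall reaction: 2 Cu⁺(aq) + Mg(s) → 2 Cu(s) + Mg²⁺(aq); Q = [Mg²⁺]^1/[Cu⁺]^2.
From E = E° − (0.0592/n) log Q: log Q = (E° − E)·n/0.0592 = (+2.84 − (+2.715))·2/0.0592 = 4.2230.
So 2·log[Cu⁺] = 1·log(0.0231) − log Q = -1.6364 − (4.2230) = -5.8594; log[Cu⁺] = -5.8594 / 2 = -2.9297; [Cu⁺] = 10^(-2.9297) ≈ 0.0012 M.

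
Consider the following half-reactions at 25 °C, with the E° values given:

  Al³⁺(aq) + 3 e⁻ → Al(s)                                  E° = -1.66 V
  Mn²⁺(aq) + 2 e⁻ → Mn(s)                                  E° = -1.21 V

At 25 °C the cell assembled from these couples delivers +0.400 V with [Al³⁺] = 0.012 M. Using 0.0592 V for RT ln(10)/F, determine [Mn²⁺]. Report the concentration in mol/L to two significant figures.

Mn²⁺/Mn is the cathode, Al³⁺/Al the anode: E°cell = +0.45 V, n = 6.
Overall reaction: 3 Mn²⁺(aq) + 2 Al(s) → 3 Mn(s) + 2 Al³⁺(aq); Q = [Al³⁺]^2/[Mn²⁺]^3.
From E = E° − (0.0592/n) log Q: log Q = (E° − E)·n/0.0592 = (+0.45 − (+0.400))·6/0.0592 = 5.0676.
So 3·log[Mn²⁺] = 2·log(0.012) − log Q = -3.8416 − (5.0676) = -8.9092; log[Mn²⁺] = -8.9092 / 3 = -2.9697; [Mn²⁺] = 10^(-2.9697) ≈ 0.0011 M.

0.0011 M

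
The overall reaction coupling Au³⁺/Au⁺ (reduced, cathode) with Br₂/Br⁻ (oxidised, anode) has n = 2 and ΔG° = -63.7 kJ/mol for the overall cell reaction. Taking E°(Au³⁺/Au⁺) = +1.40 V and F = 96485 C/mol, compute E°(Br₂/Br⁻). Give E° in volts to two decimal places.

+1.07 V

E°cell = −ΔG°/(nF) = −(-63.7×10³)/((2)(96485)) = +0.330 V.
Since Au³⁺/Au⁺ is the cathode and Br₂/Br⁻ the anode, E°cell = E°(Au³⁺/Au⁺) − E°(Br₂/Br⁻).
So E°(Br₂/Br⁻) = E°(Au³⁺/Au⁺) − E°cell = (+1.40) − (+0.330) = +1.07 V.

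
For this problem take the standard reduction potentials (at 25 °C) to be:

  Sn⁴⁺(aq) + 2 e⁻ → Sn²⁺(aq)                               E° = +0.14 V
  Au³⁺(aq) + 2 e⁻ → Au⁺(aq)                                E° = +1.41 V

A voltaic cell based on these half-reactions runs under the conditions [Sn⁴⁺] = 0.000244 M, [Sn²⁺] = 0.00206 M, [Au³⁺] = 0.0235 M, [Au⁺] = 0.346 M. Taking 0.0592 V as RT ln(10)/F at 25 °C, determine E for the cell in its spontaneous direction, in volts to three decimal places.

Au³⁺/Au⁺ is the cathode (higher E°), Sn⁴⁺/Sn²⁺ the anode: E°cell = +1.41 − (+0.14) = +1.27 V, n = 2.
Overall: Au³⁺(aq) + Sn²⁺(aq) → Au⁺(aq) + Sn⁴⁺(aq)
Q = [Au⁺]·[Sn⁴⁺] / ([Au³⁺]·[Sn²⁺]); log Q = 0.242.
E = E° − (0.0592/n) log Q = +1.27 − (0.0592/2)(0.242) = +1.263 V.

+1.263 V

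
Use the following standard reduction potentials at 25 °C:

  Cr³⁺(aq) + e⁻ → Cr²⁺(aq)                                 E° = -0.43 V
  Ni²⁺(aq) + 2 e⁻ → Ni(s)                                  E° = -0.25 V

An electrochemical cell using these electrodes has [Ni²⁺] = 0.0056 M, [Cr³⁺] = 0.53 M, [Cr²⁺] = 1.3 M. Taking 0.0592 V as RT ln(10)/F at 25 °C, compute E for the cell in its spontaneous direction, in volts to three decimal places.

Ni²⁺/Ni is the cathode (higher E°), Cr³⁺/Cr²⁺ the anode: E°cell = -0.25 − (-0.43) = +0.18 V, n = 2.
Overall: Ni²⁺(aq) + 2 Cr²⁺(aq) → Ni(s) + 2 Cr³⁺(aq)
Q = [Cr³⁺]^2 / ([Ni²⁺]·[Cr²⁺]^2); log Q = 1.472.
E = E° − (0.0592/n) log Q = +0.18 − (0.0592/2)(1.472) = +0.136 V.

+0.136 V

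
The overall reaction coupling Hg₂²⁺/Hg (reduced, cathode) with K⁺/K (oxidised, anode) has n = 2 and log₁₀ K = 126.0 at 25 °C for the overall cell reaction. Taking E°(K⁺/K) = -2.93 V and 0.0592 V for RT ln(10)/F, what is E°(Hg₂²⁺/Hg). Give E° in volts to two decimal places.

E°cell = (0.0592/n)·log K = (0.0592/2)(126.0) = +3.730 V.
Since Hg₂²⁺/Hg is the cathode and K⁺/K the anode, E°cell = E°(Hg₂²⁺/Hg) − E°(K⁺/K).
So E°(Hg₂²⁺/Hg) = E°cell + E°(K⁺/K) = +3.730 + (-2.93) = +0.80 V.

+0.80 V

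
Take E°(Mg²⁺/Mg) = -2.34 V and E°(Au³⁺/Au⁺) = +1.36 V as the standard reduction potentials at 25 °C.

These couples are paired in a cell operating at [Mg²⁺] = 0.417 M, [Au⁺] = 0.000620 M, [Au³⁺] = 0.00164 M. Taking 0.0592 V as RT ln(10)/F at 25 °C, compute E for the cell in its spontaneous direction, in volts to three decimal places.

+3.724 V

Au³⁺/Au⁺ is the cathode (higher E°), Mg²⁺/Mg the anode: E°cell = +1.36 − (-2.34) = +3.70 V, n = 2.
Overall: Au³⁺(aq) + Mg(s) → Au⁺(aq) + Mg²⁺(aq)
Q = [Au⁺]·[Mg²⁺] / ([Au³⁺]); log Q = -0.802.
E = E° − (0.0592/n) log Q = +3.70 − (0.0592/2)(-0.802) = +3.724 V.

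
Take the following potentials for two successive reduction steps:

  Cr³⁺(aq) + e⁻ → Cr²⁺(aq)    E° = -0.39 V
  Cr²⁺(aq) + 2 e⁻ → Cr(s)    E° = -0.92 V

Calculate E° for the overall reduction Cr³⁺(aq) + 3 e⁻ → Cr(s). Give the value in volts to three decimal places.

-0.743 V

Since ΔG° = −nFE° is additive over sequential reductions, n₃E°₃ = n₁E°₁ + n₂E°₂.
E°₃ = (1×-0.39 + 2×-0.92) / 3 = (-2.230) / 3 = -0.743 V.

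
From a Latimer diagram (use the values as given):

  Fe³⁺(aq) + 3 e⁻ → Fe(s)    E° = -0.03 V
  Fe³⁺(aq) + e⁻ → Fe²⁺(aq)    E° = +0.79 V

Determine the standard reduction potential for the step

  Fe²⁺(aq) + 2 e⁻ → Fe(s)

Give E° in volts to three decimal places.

Sequential free energies add, so n₃E°₃ = n₁E°₁ + n₂E°₂.
With n₃ = 3, and the known step contributing 1×(+0.79) V, the unknown satisfies 2·E° = 3×(-0.03) − 1×(+0.79) = -0.880.
E° = -0.880 / 2 = -0.440 V.

-0.440 V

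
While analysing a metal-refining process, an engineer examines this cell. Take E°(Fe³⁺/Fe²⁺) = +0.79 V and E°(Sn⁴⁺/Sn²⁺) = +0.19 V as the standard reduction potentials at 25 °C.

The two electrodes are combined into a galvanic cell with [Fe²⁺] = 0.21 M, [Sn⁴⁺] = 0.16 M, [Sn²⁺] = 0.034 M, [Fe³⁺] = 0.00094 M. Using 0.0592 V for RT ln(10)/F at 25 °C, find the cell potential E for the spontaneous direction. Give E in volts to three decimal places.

+0.441 V

Fe³⁺/Fe²⁺ is the cathode (higher E°), Sn⁴⁺/Sn²⁺ the anode: E°cell = +0.79 − (+0.19) = +0.60 V, n = 2.
Overall: 2 Fe³⁺(aq) + Sn²⁺(aq) → 2 Fe²⁺(aq) + Sn⁴⁺(aq)
Q = [Fe²⁺]^2·[Sn⁴⁺] / ([Fe³⁺]^2·[Sn²⁺]); log Q = 5.371.
E = E° − (0.0592/n) log Q = +0.60 − (0.0592/2)(5.371) = +0.441 V.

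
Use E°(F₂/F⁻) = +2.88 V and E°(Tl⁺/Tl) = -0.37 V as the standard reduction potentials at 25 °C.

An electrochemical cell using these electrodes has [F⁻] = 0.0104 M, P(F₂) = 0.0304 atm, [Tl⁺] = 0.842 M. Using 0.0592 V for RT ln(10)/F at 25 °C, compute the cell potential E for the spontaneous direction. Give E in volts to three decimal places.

F₂/F⁻ is the cathode (higher E°), Tl⁺/Tl the anode: E°cell = +2.88 − (-0.37) = +3.25 V, n = 2.
Overall: F₂(g) + 2 Tl(s) → 2 F⁻(aq) + 2 Tl⁺(aq)
Q = [F⁻]^2·[Tl⁺]^2 / (P(F₂)); log Q = -2.598.
E = E° − (0.0592/n) log Q = +3.25 − (0.0592/2)(-2.598) = +3.327 V.

+3.327 V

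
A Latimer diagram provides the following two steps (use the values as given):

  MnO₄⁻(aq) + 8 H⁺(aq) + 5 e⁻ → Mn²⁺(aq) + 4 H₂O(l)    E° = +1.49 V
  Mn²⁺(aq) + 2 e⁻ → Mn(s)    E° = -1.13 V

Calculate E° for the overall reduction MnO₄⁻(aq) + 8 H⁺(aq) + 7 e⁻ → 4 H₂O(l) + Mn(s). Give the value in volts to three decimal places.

+0.741 V

Adding the free-energy changes (−nFE°) of the two steps gives −n₃FE°₃ = −n₁FE°₁ − n₂FE°₂.
E°₃ = (5×+1.49 + 2×-1.13) / 7 = (+5.190) / 7 = +0.741 V.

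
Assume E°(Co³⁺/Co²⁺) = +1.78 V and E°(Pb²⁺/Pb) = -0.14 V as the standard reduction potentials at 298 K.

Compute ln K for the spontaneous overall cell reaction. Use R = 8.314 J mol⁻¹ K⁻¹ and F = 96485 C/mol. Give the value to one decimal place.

Cathode: Co³⁺/Co²⁺; anode: Pb²⁺/Pb. E°cell = (+1.78) − (-0.14) = +1.92 V, with n = 2.
ΔG° = −nFE° = −RT ln K, so ln K = nFE°/(RT) = (2)(96485)(+1.92) / ((8.314)(298)) = 149.543.

149.5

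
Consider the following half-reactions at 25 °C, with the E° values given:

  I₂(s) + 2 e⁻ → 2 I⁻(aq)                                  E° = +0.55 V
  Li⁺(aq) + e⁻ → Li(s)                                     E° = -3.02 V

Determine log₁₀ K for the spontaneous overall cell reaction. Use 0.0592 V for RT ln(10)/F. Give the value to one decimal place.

120.6

Cathode: I₂/I⁻; anode: Li⁺/Li. E°cell = +3.57 V, n = 2.
log K = nE°cell / 0.0592 = (2)(+3.57) / 0.0592 = 120.6.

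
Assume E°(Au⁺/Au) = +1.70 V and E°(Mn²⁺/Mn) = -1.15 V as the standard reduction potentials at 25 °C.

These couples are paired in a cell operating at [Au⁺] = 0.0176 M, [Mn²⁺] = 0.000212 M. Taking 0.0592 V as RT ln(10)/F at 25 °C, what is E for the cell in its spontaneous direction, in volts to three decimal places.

Au⁺/Au is the cathode (higher E°), Mn²⁺/Mn the anode: E°cell = +1.70 − (-1.15) = +2.85 V, n = 2.
Overall: 2 Au⁺(aq) + Mn(s) → 2 Au(s) + Mn²⁺(aq)
Q = [Mn²⁺] / ([Au⁺]^2); log Q = -0.165.
E = E° − (0.0592/n) log Q = +2.85 − (0.0592/2)(-0.165) = +2.855 V.

+2.855 V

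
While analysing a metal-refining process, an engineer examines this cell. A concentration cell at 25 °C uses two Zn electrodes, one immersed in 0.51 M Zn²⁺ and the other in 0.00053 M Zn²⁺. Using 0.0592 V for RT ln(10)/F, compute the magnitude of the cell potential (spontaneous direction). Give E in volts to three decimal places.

For a concentration cell E°cell = 0. The 0.51 M side is the cathode (reduction is favoured where [Zn²⁺] is higher).
With n = 2, E = −(0.0592/2) log([Zn²⁺]ₐₙ/[Zn²⁺]꜀ₐₜ) = −(0.0592/2) log(0.00053/0.51) = −(0.0592/2)(-2.983) = +0.088 V.

+0.088 V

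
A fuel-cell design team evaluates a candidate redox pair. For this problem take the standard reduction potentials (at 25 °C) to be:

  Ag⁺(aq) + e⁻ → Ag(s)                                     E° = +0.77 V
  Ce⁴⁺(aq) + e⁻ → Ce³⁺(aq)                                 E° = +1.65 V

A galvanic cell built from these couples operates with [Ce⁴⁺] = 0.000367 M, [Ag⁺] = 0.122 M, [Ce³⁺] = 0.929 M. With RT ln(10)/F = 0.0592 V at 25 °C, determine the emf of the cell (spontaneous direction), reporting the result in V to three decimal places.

+0.733 V

Ce⁴⁺/Ce³⁺ is the cathode (higher E°), Ag⁺/Ag the anode: E°cell = +1.65 − (+0.77) = +0.88 V, n = 1.
Overall: Ce⁴⁺(aq) + Ag(s) → Ce³⁺(aq) + Ag⁺(aq)
Q = [Ce³⁺]·[Ag⁺] / ([Ce⁴⁺]); log Q = 2.490.
E = E° − (0.0592/n) log Q = +0.88 − (0.0592/1)(2.490) = +0.733 V.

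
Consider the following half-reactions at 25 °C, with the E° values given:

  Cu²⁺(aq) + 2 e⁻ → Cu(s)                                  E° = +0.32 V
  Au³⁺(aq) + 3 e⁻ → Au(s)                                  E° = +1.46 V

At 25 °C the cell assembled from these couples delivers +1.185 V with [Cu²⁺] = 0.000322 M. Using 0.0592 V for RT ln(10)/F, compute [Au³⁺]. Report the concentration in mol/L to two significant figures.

0.0011 M

Au³⁺/Au is the cathode, Cu²⁺/Cu the anode: E°cell = +1.14 V, n = 6.
Overall reaction: 2 Au³⁺(aq) + 3 Cu(s) → 2 Au(s) + 3 Cu²⁺(aq); Q = [Cu²⁺]^3/[Au³⁺]^2.
From E = E° − (0.0592/n) log Q: log Q = (E° − E)·n/0.0592 = (+1.14 − (+1.185))·6/0.0592 = -4.5608.
So 2·log[Au³⁺] = 3·log(0.000322) − log Q = -10.4764 − (-4.5608) = -5.9156; log[Au³⁺] = -5.9156 / 2 = -2.9578; [Au³⁺] = 10^(-2.9578) ≈ 0.0011 M.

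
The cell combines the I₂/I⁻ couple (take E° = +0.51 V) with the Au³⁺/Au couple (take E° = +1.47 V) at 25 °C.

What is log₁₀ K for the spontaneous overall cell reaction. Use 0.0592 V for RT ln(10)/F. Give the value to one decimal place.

Cathode: Au³⁺/Au; anode: I₂/I⁻. E°cell = +0.96 V, n = 6.
log K = nE°cell / 0.0592 = (6)(+0.96) / 0.0592 = 97.3.

97.3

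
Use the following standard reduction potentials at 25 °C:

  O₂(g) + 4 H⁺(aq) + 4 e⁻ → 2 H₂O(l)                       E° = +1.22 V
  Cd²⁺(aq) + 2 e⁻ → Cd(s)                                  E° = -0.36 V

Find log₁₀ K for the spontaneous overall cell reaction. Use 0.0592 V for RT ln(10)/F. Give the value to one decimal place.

Cathode: O₂/H₂O; anode: Cd²⁺/Cd. E°cell = +1.58 V, n = 4.
log K = nE°cell / 0.0592 = (4)(+1.58) / 0.0592 = 106.8.

106.8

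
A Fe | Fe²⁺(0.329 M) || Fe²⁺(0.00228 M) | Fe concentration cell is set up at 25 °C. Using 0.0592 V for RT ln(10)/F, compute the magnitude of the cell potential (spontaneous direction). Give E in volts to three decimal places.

For a concentration cell E°cell = 0. The 0.329 M side is the cathode (reduction is favoured where [Fe²⁺] is higher).
With n = 2, E = −(0.0592/2) log([Fe²⁺]ₐₙ/[Fe²⁺]꜀ₐₜ) = −(0.0592/2) log(0.00228/0.329) = −(0.0592/2)(-2.159) = +0.064 V.

+0.064 V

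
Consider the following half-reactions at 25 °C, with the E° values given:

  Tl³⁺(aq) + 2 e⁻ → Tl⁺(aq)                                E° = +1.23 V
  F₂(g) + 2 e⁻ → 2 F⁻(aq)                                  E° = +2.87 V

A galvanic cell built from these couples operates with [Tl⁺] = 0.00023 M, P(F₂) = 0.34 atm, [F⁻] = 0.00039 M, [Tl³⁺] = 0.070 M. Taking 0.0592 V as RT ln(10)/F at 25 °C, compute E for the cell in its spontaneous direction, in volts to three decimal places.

+1.754 V

F₂/F⁻ is the cathode (higher E°), Tl³⁺/Tl⁺ the anode: E°cell = +2.87 − (+1.23) = +1.64 V, n = 2.
Overall: F₂(g) + Tl⁺(aq) → 2 F⁻(aq) + Tl³⁺(aq)
Q = [F⁻]^2·[Tl³⁺] / (P(F₂)·[Tl⁺]); log Q = -3.866.
E = E° − (0.0592/n) log Q = +1.64 − (0.0592/2)(-3.866) = +1.754 V.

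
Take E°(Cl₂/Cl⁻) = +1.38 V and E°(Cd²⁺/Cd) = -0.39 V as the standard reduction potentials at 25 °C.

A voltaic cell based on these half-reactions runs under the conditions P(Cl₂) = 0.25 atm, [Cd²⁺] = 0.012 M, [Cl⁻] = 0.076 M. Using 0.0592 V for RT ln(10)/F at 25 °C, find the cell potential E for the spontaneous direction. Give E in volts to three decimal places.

Cl₂/Cl⁻ is the cathode (higher E°), Cd²⁺/Cd the anode: E°cell = +1.38 − (-0.39) = +1.77 V, n = 2.
Overall: Cl₂(g) + Cd(s) → 2 Cl⁻(aq) + Cd²⁺(aq)
Q = [Cl⁻]^2·[Cd²⁺] / (P(Cl₂)); log Q = -3.557.
E = E° − (0.0592/n) log Q = +1.77 − (0.0592/2)(-3.557) = +1.875 V.

+1.875 V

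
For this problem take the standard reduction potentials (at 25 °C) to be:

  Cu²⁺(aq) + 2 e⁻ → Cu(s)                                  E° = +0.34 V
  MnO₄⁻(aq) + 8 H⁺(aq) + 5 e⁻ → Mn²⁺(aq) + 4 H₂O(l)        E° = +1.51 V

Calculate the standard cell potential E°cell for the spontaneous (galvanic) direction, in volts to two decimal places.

The MnO₄⁻/Mn²⁺ couple has the higher reduction potential, so it is the cathode; Cu²⁺/Cu is oxidised at the anode.
E°cell = E°(cathode) − E°(anode) = (+1.51) − (+0.34) = +1.17 V.

+1.17 V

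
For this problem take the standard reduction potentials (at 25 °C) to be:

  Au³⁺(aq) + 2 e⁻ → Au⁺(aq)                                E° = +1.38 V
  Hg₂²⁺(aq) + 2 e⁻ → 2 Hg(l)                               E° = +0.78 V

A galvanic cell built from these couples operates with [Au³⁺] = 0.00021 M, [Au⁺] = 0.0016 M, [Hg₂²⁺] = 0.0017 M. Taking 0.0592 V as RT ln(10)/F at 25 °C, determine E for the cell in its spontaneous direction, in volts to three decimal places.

Au³⁺/Au⁺ is the cathode (higher E°), Hg₂²⁺/Hg the anode: E°cell = +1.38 − (+0.78) = +0.60 V, n = 2.
Overall: Au³⁺(aq) + 2 Hg(l) → Au⁺(aq) + Hg₂²⁺(aq)
Q = [Au⁺]·[Hg₂²⁺] / ([Au³⁺]); log Q = -1.888.
E = E° − (0.0592/n) log Q = +0.60 − (0.0592/2)(-1.888) = +0.656 V.

+0.656 V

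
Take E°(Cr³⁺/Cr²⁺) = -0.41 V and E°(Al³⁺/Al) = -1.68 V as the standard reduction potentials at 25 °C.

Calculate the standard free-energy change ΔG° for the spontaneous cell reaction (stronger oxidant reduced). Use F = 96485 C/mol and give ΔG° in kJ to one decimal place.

-367.6 kJ

Cr³⁺/Cr²⁺ (E° = -0.41 V) is the cathode; Al³⁺/Al (E° = -1.68 V) is the anode, so E°cell = +1.27 V.
Balancing electrons gives n = 3 (lcm of 1 and 3).
ΔG° = −nFE° = −(3)(96485)(+1.27) = -367,608 J = -367.6 kJ.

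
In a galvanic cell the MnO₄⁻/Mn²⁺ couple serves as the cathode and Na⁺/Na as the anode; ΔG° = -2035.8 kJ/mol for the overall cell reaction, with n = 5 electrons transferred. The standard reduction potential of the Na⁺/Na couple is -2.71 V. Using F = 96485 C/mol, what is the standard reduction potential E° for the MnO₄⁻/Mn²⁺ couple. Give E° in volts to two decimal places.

+1.51 V

E°cell = −ΔG°/(nF) = −(-2035.8×10³)/((5)(96485)) = +4.220 V.
Since MnO₄⁻/Mn²⁺ is the cathode and Na⁺/Na the anode, E°cell = E°(MnO₄⁻/Mn²⁺) − E°(Na⁺/Na).
So E°(MnO₄⁻/Mn²⁺) = E°cell + E°(Na⁺/Na) = +4.220 + (-2.71) = +1.51 V.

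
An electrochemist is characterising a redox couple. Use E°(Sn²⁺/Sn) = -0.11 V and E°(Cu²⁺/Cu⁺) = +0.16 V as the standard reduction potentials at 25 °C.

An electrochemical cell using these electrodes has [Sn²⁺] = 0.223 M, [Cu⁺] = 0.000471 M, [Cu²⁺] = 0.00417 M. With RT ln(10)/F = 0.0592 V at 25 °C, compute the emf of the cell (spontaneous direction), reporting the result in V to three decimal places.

Cu²⁺/Cu⁺ is the cathode (higher E°), Sn²⁺/Sn the anode: E°cell = +0.16 − (-0.11) = +0.27 V, n = 2.
Overall: 2 Cu²⁺(aq) + Sn(s) → 2 Cu⁺(aq) + Sn²⁺(aq)
Q = [Cu⁺]^2·[Sn²⁺] / ([Cu²⁺]^2); log Q = -2.546.
E = E° − (0.0592/n) log Q = +0.27 − (0.0592/2)(-2.546) = +0.345 V.

+0.345 V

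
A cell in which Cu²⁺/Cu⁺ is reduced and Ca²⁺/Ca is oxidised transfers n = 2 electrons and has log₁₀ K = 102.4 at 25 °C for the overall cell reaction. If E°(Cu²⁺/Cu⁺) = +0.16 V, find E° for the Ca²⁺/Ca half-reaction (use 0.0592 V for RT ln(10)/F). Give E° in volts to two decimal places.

-2.87 V

E°cell = (0.0592/n)·log K = (0.0592/2)(102.4) = +3.031 V.
Since Cu²⁺/Cu⁺ is the cathode and Ca²⁺/Ca the anode, E°cell = E°(Cu²⁺/Cu⁺) − E°(Ca²⁺/Ca).
So E°(Ca²⁺/Ca) = E°(Cu²⁺/Cu⁺) − E°cell = (+0.16) − (+3.031) = -2.87 V.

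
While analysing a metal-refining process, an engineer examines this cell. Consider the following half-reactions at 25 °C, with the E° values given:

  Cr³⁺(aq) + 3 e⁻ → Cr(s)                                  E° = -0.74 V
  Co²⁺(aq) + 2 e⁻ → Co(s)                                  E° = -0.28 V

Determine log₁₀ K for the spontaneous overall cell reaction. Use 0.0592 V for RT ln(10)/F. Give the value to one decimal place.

46.6

Cathode: Co²⁺/Co; anode: Cr³⁺/Cr. E°cell = +0.46 V, n = 6.
log K = nE°cell / 0.0592 = (6)(+0.46) / 0.0592 = 46.6.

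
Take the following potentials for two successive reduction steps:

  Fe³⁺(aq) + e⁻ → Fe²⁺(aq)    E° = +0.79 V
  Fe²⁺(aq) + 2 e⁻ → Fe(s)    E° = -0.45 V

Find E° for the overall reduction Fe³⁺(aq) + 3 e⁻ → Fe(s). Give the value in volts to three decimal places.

-0.037 V

Since ΔG° = −nFE° is additive over sequential reductions, n₃E°₃ = n₁E°₁ + n₂E°₂.
E°₃ = (1×+0.79 + 2×-0.45) / 3 = (-0.110) / 3 = -0.037 V.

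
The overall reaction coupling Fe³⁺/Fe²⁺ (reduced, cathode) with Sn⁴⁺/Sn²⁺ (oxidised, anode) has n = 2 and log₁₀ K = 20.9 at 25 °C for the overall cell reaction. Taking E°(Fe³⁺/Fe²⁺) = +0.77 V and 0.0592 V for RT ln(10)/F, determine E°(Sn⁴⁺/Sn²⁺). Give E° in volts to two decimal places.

E°cell = (0.0592/n)·log K = (0.0592/2)(20.9) = +0.619 V.
Since Fe³⁺/Fe²⁺ is the cathode and Sn⁴⁺/Sn²⁺ the anode, E°cell = E°(Fe³⁺/Fe²⁺) − E°(Sn⁴⁺/Sn²⁺).
So E°(Sn⁴⁺/Sn²⁺) = E°(Fe³⁺/Fe²⁺) − E°cell = (+0.77) − (+0.619) = +0.15 V.

+0.15 V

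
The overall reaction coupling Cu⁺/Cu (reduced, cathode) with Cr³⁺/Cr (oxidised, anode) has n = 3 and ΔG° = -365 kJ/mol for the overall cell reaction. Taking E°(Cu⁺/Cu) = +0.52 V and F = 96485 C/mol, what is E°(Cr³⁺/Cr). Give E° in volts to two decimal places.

E°cell = −ΔG°/(nF) = −(-365×10³)/((3)(96485)) = +1.261 V.
Since Cu⁺/Cu is the cathode and Cr³⁺/Cr the anode, E°cell = E°(Cu⁺/Cu) − E°(Cr³⁺/Cr).
So E°(Cr³⁺/Cr) = E°(Cu⁺/Cu) − E°cell = (+0.52) − (+1.261) = -0.74 V.

-0.74 V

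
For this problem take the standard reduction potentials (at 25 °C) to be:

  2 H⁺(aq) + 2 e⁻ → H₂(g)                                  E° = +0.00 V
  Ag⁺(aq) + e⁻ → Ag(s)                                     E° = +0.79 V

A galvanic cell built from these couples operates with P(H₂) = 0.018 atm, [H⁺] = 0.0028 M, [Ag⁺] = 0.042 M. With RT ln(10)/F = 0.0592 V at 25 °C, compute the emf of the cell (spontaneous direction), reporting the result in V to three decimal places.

Ag⁺/Ag is the cathode (higher E°), H⁺/H₂ the anode: E°cell = +0.79 − (+0.00) = +0.79 V, n = 2.
Overall: 2 Ag⁺(aq) + H₂(g) → 2 Ag(s) + 2 H⁺(aq)
Q = [H⁺]^2 / ([Ag⁺]^2·P(H₂)); log Q = -0.607.
E = E° − (0.0592/n) log Q = +0.79 − (0.0592/2)(-0.607) = +0.808 V.

+0.808 V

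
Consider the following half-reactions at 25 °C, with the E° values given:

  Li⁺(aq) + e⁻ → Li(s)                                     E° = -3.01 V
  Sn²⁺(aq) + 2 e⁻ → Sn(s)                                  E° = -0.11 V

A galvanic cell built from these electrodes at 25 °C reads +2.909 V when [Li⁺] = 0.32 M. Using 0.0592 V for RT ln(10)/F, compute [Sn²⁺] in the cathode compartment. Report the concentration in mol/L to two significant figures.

0.21 M

Sn²⁺/Sn is the cathode, Li⁺/Li the anode: E°cell = +2.90 V, n = 2.
Overall reaction: Sn²⁺(aq) + 2 Li(s) → Sn(s) + 2 Li⁺(aq); Q = [Li⁺]^2/[Sn²⁺]^1.
From E = E° − (0.0592/n) log Q: log Q = (E° − E)·n/0.0592 = (+2.90 − (+2.909))·2/0.0592 = -0.3041.
So 1·log[Sn²⁺] = 2·log(0.32) − log Q = -0.9897 − (-0.3041) = -0.6856; [Sn²⁺] = 10^(-0.6856) ≈ 0.21 M.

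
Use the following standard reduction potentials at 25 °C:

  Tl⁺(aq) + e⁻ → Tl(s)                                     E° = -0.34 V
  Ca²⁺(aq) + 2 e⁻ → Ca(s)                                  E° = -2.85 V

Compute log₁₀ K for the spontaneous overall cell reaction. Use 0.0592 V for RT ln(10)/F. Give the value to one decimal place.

84.8

Cathode: Tl⁺/Tl; anode: Ca²⁺/Ca. E°cell = +2.51 V, n = 2.
log K = nE°cell / 0.0592 = (2)(+2.51) / 0.0592 = 84.8.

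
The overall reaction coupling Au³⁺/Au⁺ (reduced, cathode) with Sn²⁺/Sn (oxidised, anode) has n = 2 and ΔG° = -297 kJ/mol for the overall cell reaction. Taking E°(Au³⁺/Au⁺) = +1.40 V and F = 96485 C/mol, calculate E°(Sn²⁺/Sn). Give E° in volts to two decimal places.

E°cell = −ΔG°/(nF) = −(-297×10³)/((2)(96485)) = +1.539 V.
Since Au³⁺/Au⁺ is the cathode and Sn²⁺/Sn the anode, E°cell = E°(Au³⁺/Au⁺) − E°(Sn²⁺/Sn).
So E°(Sn²⁺/Sn) = E°(Au³⁺/Au⁺) − E°cell = (+1.40) − (+1.539) = -0.14 V.

-0.14 V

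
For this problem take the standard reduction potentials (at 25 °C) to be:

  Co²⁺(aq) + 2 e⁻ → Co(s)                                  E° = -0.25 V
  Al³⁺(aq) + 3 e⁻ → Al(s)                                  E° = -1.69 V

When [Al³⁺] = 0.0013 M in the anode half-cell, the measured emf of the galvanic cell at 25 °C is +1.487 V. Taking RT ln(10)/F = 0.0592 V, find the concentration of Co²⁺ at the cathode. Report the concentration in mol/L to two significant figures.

0.46 M

Co²⁺/Co is the cathode, Al³⁺/Al the anode: E°cell = +1.44 V, n = 6.
Overall reaction: 3 Co²⁺(aq) + 2 Al(s) → 3 Co(s) + 2 Al³⁺(aq); Q = [Al³⁺]^2/[Co²⁺]^3.
From E = E° − (0.0592/n) log Q: log Q = (E° − E)·n/0.0592 = (+1.44 − (+1.487))·6/0.0592 = -4.7635.
So 3·log[Co²⁺] = 2·log(0.0013) − log Q = -5.7721 − (-4.7635) = -1.0086; log[Co²⁺] = -1.0086 / 3 = -0.3362; [Co²⁺] = 10^(-0.3362) ≈ 0.46 M.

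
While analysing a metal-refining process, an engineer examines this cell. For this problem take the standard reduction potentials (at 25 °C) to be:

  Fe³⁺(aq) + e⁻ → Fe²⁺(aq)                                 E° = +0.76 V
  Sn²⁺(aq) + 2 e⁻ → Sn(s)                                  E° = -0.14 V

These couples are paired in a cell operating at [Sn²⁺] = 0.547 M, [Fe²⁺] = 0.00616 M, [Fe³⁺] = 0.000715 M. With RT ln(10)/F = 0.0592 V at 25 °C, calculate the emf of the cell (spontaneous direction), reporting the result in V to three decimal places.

Fe³⁺/Fe²⁺ is the cathode (higher E°), Sn²⁺/Sn the anode: E°cell = +0.76 − (-0.14) = +0.90 V, n = 2.
Overall: 2 Fe³⁺(aq) + Sn(s) → 2 Fe²⁺(aq) + Sn²⁺(aq)
Q = [Fe²⁺]^2·[Sn²⁺] / ([Fe³⁺]^2); log Q = 1.609.
E = E° − (0.0592/n) log Q = +0.90 − (0.0592/2)(1.609) = +0.852 V.

+0.852 V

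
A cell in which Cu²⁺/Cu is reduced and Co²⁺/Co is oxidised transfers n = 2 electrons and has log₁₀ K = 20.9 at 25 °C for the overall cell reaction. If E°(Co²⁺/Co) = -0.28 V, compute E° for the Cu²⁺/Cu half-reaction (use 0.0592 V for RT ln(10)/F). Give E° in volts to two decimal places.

E°cell = (0.0592/n)·log K = (0.0592/2)(20.9) = +0.619 V.
Since Cu²⁺/Cu is the cathode and Co²⁺/Co the anode, E°cell = E°(Cu²⁺/Cu) − E°(Co²⁺/Co).
So E°(Cu²⁺/Cu) = E°cell + E°(Co²⁺/Co) = +0.619 + (-0.28) = +0.34 V.

+0.34 V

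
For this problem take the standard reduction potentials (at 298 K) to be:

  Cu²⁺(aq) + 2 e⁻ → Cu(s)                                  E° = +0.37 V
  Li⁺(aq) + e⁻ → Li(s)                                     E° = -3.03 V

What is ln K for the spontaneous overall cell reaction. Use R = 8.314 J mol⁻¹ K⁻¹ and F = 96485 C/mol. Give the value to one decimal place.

264.8

Cathode: Cu²⁺/Cu; anode: Li⁺/Li. E°cell = (+0.37) − (-3.03) = +3.40 V, with n = 2.
ΔG° = −nFE° = −RT ln K, so ln K = nFE°/(RT) = (2)(96485)(+3.40) / ((8.314)(298)) = 264.815.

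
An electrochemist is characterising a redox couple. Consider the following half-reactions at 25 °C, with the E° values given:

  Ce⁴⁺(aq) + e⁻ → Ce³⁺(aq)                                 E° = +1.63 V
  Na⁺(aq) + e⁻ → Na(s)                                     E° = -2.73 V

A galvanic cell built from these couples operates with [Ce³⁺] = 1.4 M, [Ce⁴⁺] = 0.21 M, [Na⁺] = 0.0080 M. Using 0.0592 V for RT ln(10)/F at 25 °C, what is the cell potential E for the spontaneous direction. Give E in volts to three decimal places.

+4.435 V

Ce⁴⁺/Ce³⁺ is the cathode (higher E°), Na⁺/Na the anode: E°cell = +1.63 − (-2.73) = +4.36 V, n = 1.
Overall: Ce⁴⁺(aq) + Na(s) → Ce³⁺(aq) + Na⁺(aq)
Q = [Ce³⁺]·[Na⁺] / ([Ce⁴⁺]); log Q = -1.273.
E = E° − (0.0592/n) log Q = +4.36 − (0.0592/1)(-1.273) = +4.435 V.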